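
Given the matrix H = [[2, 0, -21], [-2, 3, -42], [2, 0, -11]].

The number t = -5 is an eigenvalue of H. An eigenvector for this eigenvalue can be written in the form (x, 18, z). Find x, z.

We need (H + 5I)v = 0.
H + 5I = [[7, 0, -21], [-2, 8, -42], [2, 0, -6]].
Row 1: (7)·x + (0)·18 + (-21)·z = 0
Row 2: (-2)·x + (8)·18 + (-42)·z = 0
Row 3: (2)·x + (0)·18 + (-6)·z = 0
Solving gives x = 9, z = 3.
Check: H·(9, 18, 3) = (-45, -90, -15) = -5·(9, 18, 3).

9, 3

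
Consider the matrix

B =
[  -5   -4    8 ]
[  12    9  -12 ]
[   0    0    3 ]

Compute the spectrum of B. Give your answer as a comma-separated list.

Set up det(λI - B) = 0.
Cofactor expansion gives p(λ) = λ^3 - 7λ^2 + 15λ - 9.
Try λ = 1: p(1) = 0, so 1 is a root.
Factor out (λ - 1): p(λ) = (λ - 1)·(λ^2 - 6λ + 9).
The quadratic factor is (λ - 3)^2.
Eigenvalues: 1, 3, 3.

1, 3, 3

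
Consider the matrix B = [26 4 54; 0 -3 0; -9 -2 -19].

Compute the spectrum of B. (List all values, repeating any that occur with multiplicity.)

-3, -1, 8

Compute the characteristic polynomial p(λ) = det(λI - B).
Expanding the 3×3 determinant: p(λ) = λ^3 - 4λ^2 - 29λ - 24.
Try λ = 8: p(8) = 0, so 8 is a root.
Factor out (λ - 8): p(λ) = (λ - 8)·(λ^2 + 4λ + 3).
The quadratic factors as (λ + 3)·(λ + 1).
Eigenvalues: -3, -1, 8.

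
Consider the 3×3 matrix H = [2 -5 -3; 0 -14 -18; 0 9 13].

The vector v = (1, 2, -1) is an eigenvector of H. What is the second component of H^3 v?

First find the eigenvalue: Hv = (-5, -10, 5) = -5·(1, 2, -1), so λ = -5.
Then H^3 v = λ^3·v = (-5)^3·(1, 2, -1) = -125·(1, 2, -1) = (-125, -250, 125).

-250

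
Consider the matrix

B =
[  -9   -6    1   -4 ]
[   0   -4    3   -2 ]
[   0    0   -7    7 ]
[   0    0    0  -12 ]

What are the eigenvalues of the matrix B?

-12, -9, -7, -4

B is upper triangular, so its eigenvalues are the diagonal entries.
Diagonal: -9, -4, -7, -12.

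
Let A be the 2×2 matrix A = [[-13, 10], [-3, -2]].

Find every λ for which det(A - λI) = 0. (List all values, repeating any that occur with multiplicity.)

det(A - lambda·I) = (-13 - lambda)(-2 - lambda) - (10)·(-3) = lambda^2 + 15·lambda + 56.
This factors as (lambda + 8)·(lambda + 7) = 0.
Eigenvalues: -8, -7.

-8, -7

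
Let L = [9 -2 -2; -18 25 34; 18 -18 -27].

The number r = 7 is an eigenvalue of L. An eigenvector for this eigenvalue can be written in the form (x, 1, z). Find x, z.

We need (L - 7I)v = 0.
L - 7I = [[2, -2, -2], [-18, 18, 34], [18, -18, -34]].
Row 1: (2)·x + (-2)·1 + (-2)·z = 0
Row 2: (-18)·x + (18)·1 + (34)·z = 0
Row 3: (18)·x + (-18)·1 + (-34)·z = 0
Solving gives x = 1, z = 0.
Check: L·(1, 1, 0) = (7, 7, 0) = 7·(1, 1, 0).

1, 0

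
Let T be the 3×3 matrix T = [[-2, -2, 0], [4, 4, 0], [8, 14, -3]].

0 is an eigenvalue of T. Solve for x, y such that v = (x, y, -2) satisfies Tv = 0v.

We need (T)v = 0.
T = [[-2, -2, 0], [4, 4, 0], [8, 14, -3]].
Row 1: (-2)·x + (-2)·y + (0)·-2 = 0
Row 2: (4)·x + (4)·y + (0)·-2 = 0
Row 3: (8)·x + (14)·y + (-3)·-2 = 0
Solving gives x = 1, y = -1.
Check: T·(1, -1, -2) = (0, 0, 0) = 0·(1, -1, -2).

1, -1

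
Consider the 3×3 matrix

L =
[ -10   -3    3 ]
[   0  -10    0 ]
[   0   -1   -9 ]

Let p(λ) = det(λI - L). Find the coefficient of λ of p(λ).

280

p(λ) = λ^3 + 29λ^2 + 280λ + 900.
The coefficient of λ is 280.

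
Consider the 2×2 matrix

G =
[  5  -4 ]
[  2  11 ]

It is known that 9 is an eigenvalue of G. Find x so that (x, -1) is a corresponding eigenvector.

We need (G - 9I)v = 0.
G - 9I = [[-4, -4], [2, 2]].
Row 1: (-4)·x + (-4)·-1 = 0
Row 2: (2)·x + (2)·-1 = 0
Solving gives x = 1.
Check: G·(1, -1) = (9, -9) = 9·(1, -1).

1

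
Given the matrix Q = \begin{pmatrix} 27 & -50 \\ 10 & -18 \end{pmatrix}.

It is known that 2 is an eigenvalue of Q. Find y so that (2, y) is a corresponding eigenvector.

1

We need (Q - 2I)v = 0.
Q - 2I = [[25, -50], [10, -20]].
Row 1: (25)·2 + (-50)·y = 0
Row 2: (10)·2 + (-20)·y = 0
Solving gives y = 1.
Check: Q·(2, 1) = (4, 2) = 2·(2, 1).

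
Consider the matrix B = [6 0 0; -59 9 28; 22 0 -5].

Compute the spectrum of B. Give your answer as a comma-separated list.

-5, 6, 9

The characteristic polynomial is p(s) = det(sI - B).
Expanding the 3×3 determinant: p(s) = s^3 - 10s^2 - 21s + 270.
Rational-root test: s = 6 gives p(6) = 0.
Dividing by (s - 6) leaves s^2 - 4s - 45.
The quadratic factors as (s + 5)·(s - 9).
Eigenvalues: -5, 6, 9.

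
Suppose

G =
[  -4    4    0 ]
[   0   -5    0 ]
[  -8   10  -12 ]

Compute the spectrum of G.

-12, -5, -4

Compute the characteristic polynomial p(r) = det(rI - G).
Expanding the 3×3 determinant: p(r) = r^3 + 21r^2 + 128r + 240.
Since p(-5) = 0, r = -5 is a root.
Dividing by (r + 5) leaves r^2 + 16r + 48.
The quadratic factors as (r + 12)·(r + 4).
Eigenvalues: -12, -5, -4.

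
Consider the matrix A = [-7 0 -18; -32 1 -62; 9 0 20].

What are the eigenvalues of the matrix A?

Compute the characteristic polynomial p(μ) = det(μI - A).
Expanding the 3×3 determinant: p(μ) = μ^3 - 14μ^2 + 35μ - 22.
Since p(11) = 0, μ = 11 is a root.
Dividing by (μ - 11) leaves μ^2 - 3μ + 2.
The quadratic factors as (μ - 1)·(μ - 2).
Eigenvalues: 1, 2, 11.

1, 2, 11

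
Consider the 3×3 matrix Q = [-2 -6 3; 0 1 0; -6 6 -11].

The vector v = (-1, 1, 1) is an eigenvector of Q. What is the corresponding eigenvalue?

Compute Qv: Q·(-1, 1, 1) = (-1, 1, 1).
Since Qv = λv, compare component 1: -1 = λ·-1, so λ = 1.

1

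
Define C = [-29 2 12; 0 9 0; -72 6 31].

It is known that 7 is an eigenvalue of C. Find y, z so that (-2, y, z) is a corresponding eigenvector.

We need (C - 7I)v = 0.
C - 7I = [[-36, 2, 12], [0, 2, 0], [-72, 6, 24]].
Row 1: (-36)·-2 + (2)·y + (12)·z = 0
Row 2: (0)·-2 + (2)·y + (0)·z = 0
Row 3: (-72)·-2 + (6)·y + (24)·z = 0
Solving gives y = 0, z = -6.
Check: C·(-2, 0, -6) = (-14, 0, -42) = 7·(-2, 0, -6).

0, -6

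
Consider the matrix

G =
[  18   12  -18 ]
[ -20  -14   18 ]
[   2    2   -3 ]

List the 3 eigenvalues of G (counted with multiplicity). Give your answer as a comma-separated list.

-3, -2, 6

The characteristic polynomial is p(λ) = det(λI - G).
Cofactor expansion gives p(λ) = λ^3 - λ^2 - 24λ - 36.
Since p(6) = 0, λ = 6 is a root.
Factor out (λ - 6): p(λ) = (λ - 6)·(λ^2 + 5λ + 6).
The quadratic factors as (λ + 3)·(λ + 2).
Eigenvalues: -3, -2, 6.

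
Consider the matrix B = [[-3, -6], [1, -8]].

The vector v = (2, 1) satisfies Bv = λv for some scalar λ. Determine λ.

-6

Compute Bv: B·(2, 1) = (-12, -6).
Since Bv = λv, compare component 1: -12 = λ·2, so λ = -6.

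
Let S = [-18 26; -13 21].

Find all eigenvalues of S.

-5, 8

det(S - sI) = (-18 - s)(21 - s) - (26)·(-13) = s^2 - 3s - 40.
This factors as (s + 5)·(s - 8) = 0.
Eigenvalues: -5, 8.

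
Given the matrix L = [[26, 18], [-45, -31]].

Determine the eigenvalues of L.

-4, -1

det(L - λI) = (26 - λ)(-31 - λ) - (18)·(-45) = λ^2 + 5λ + 4.
This factors as (λ + 4)·(λ + 1) = 0.
Eigenvalues: -4, -1.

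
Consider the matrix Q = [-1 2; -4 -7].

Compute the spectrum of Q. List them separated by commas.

det(Q - sI) = (-1 - s)(-7 - s) - (2)·(-4) = s^2 + 8s + 15.
This factors as (s + 5)·(s + 3) = 0.
Eigenvalues: -5, -3.

-5, -3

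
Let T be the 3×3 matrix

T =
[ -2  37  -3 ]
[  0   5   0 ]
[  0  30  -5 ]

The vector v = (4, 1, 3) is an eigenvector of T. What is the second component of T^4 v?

625

First find the eigenvalue: Tv = (20, 5, 15) = 5·(4, 1, 3), so λ = 5.
Then T^4 v = λ^4·v = 5^4·(4, 1, 3) = 625·(4, 1, 3) = (2500, 625, 1875).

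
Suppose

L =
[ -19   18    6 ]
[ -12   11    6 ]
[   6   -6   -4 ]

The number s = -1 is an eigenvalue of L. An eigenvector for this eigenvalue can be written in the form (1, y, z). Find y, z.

1, 0

We need (L + 1I)v = 0.
L + 1I = [[-18, 18, 6], [-12, 12, 6], [6, -6, -3]].
Row 1: (-18)·1 + (18)·y + (6)·z = 0
Row 2: (-12)·1 + (12)·y + (6)·z = 0
Row 3: (6)·1 + (-6)·y + (-3)·z = 0
Solving gives y = 1, z = 0.
Check: L·(1, 1, 0) = (-1, -1, 0) = -1·(1, 1, 0).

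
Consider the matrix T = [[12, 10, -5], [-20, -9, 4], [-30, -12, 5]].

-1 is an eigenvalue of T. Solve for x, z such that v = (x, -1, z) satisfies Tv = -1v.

0, -2

We need (T + 1I)v = 0.
T + 1I = [[13, 10, -5], [-20, -8, 4], [-30, -12, 6]].
Row 1: (13)·x + (10)·-1 + (-5)·z = 0
Row 2: (-20)·x + (-8)·-1 + (4)·z = 0
Row 3: (-30)·x + (-12)·-1 + (6)·z = 0
Solving gives x = 0, z = -2.
Check: T·(0, -1, -2) = (0, 1, 2) = -1·(0, -1, -2).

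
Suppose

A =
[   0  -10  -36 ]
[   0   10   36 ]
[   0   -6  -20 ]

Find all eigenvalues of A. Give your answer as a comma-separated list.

The characteristic polynomial is p(λ) = det(λI - A).
Expanding the 3×3 determinant: p(λ) = λ^3 + 10λ^2 + 16λ.
Since p(0) = 0, λ = 0 is a root.
Dividing by λ leaves λ^2 + 10λ + 16.
The quadratic factors as (λ + 8)·(λ + 2).
Eigenvalues: -8, -2, 0.

-8, -2, 0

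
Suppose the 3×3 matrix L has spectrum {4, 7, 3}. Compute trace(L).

trace(L) is the sum of the eigenvalues: (4) + (7) + (3) = 14.

14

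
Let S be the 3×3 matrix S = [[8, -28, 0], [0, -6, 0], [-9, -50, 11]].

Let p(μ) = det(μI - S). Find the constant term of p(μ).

528

p(μ) = μ^3 - 13μ^2 - 26μ + 528.
The constant term is 528.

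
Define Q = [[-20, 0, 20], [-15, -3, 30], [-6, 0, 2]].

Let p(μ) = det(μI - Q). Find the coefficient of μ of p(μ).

134

p(μ) = μ^3 + 21μ^2 + 134μ + 240.
The coefficient of μ is 134.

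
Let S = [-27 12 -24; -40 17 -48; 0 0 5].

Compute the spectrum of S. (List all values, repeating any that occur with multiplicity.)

The characteristic polynomial is p(t) = det(tI - S).
Expanding along the first row, p(t) = t^3 + 5t^2 - 29t - 105.
Rational-root test: t = 5 gives p(5) = 0.
Factor out (t - 5): p(t) = (t - 5)·(t^2 + 10t + 21).
The quadratic factors as (t + 7)·(t + 3).
Eigenvalues: -7, -3, 5.

-7, -3, 5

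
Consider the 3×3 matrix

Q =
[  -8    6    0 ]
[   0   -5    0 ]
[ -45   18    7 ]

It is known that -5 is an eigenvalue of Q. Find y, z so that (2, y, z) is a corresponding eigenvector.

We need (Q + 5I)v = 0.
Q + 5I = [[-3, 6, 0], [0, 0, 0], [-45, 18, 12]].
Row 1: (-3)·2 + (6)·y + (0)·z = 0
Row 2: (0)·2 + (0)·y + (0)·z = 0
Row 3: (-45)·2 + (18)·y + (12)·z = 0
Solving gives y = 1, z = 6.
Check: Q·(2, 1, 6) = (-10, -5, -30) = -5·(2, 1, 6).

1, 6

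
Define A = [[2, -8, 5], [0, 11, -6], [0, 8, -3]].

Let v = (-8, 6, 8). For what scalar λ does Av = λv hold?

3

Compute Av: A·(-8, 6, 8) = (-24, 18, 24).
Since Av = λv, compare component 1: -24 = λ·-8, so λ = 3.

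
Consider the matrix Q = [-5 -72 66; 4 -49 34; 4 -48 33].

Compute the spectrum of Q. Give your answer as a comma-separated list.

-11, -9, -1

Compute the characteristic polynomial p(λ) = det(λI - Q).
Expanding along the first row, p(λ) = λ^3 + 21λ^2 + 119λ + 99.
Since p(-9) = 0, λ = -9 is a root.
Dividing by (λ + 9) leaves λ^2 + 12λ + 11.
The quadratic factors as (λ + 11)·(λ + 1).
Eigenvalues: -11, -9, -1.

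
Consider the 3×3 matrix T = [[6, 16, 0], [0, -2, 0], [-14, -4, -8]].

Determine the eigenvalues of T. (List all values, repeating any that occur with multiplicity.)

Compute the characteristic polynomial p(s) = det(sI - T).
Expanding along the first row, p(s) = s^3 + 4s^2 - 44s - 96.
Try s = -2: p(-2) = 0, so -2 is a root.
Factor out (s + 2): p(s) = (s + 2)·(s^2 + 2s - 48).
The quadratic factors as (s + 8)·(s - 6).
Eigenvalues: -8, -2, 6.

-8, -2, 6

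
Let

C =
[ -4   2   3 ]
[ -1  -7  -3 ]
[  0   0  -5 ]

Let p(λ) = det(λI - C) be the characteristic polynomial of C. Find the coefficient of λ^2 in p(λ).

The coefficient of λ^2 of det(λI - C) is −trace(C).
trace(C) = (-4) + (-7) + (-5) = -16, so the coefficient is 16.

16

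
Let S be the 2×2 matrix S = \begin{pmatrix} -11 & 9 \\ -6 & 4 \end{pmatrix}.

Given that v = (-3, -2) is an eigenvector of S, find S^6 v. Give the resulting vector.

(-46875, -31250)

First find the eigenvalue: Sv = (15, 10) = -5·(-3, -2), so λ = -5.
Then S^6 v = λ^6·v = (-5)^6·(-3, -2) = 15625·(-3, -2) = (-46875, -31250).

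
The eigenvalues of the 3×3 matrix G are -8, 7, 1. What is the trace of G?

0

trace(G) is the sum of the eigenvalues: (-8) + (7) + (1) = 0.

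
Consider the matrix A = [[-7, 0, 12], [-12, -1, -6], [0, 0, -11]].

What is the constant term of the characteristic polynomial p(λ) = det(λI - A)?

77

p(0) = det(0·I − A) = det(−A) = (−1)^3·det(A).
det(A) = -77, so p(0) = 77.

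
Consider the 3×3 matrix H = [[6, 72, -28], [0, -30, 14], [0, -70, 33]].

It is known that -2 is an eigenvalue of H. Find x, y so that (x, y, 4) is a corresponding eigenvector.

-4, 2

We need (H + 2I)v = 0.
H + 2I = [[8, 72, -28], [0, -28, 14], [0, -70, 35]].
Row 1: (8)·x + (72)·y + (-28)·4 = 0
Row 2: (0)·x + (-28)·y + (14)·4 = 0
Row 3: (0)·x + (-70)·y + (35)·4 = 0
Solving gives x = -4, y = 2.
Check: H·(-4, 2, 4) = (8, -4, -8) = -2·(-4, 2, 4).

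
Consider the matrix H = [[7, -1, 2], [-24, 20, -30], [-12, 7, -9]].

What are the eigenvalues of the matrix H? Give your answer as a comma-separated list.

5, 6, 7

The characteristic polynomial is p(μ) = det(μI - H).
Cofactor expansion gives p(μ) = μ^3 - 18μ^2 + 107μ - 210.
Since p(7) = 0, μ = 7 is a root.
Factor out (μ - 7): p(μ) = (μ - 7)·(μ^2 - 11μ + 30).
The quadratic factors as (μ - 5)·(μ - 6).
Eigenvalues: 5, 6, 7.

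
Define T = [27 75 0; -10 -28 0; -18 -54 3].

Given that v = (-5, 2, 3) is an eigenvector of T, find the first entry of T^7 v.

First find the eigenvalue: Tv = (15, -6, -9) = -3·(-5, 2, 3), so λ = -3.
Then T^7 v = λ^7·v = (-3)^7·(-5, 2, 3) = -2187·(-5, 2, 3) = (10935, -4374, -6561).

10935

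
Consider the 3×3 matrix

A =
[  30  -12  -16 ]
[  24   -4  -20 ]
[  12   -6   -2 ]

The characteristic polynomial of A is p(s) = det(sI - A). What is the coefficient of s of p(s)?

188

p(s) = s^3 - 24s^2 + 188s - 480.
The coefficient of s is 188.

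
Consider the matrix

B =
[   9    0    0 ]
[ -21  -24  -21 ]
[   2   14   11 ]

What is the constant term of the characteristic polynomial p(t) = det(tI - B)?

-270

p(0) = det(0·I − B) = det(−B) = (−1)^3·det(B).
det(B) = 270, so p(0) = -270.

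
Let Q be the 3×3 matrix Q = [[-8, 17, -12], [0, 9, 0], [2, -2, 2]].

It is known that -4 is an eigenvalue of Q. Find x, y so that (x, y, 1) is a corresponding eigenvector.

-3, 0

We need (Q + 4I)v = 0.
Q + 4I = [[-4, 17, -12], [0, 13, 0], [2, -2, 6]].
Row 1: (-4)·x + (17)·y + (-12)·1 = 0
Row 2: (0)·x + (13)·y + (0)·1 = 0
Row 3: (2)·x + (-2)·y + (6)·1 = 0
Solving gives x = -3, y = 0.
Check: Q·(-3, 0, 1) = (12, 0, -4) = -4·(-3, 0, 1).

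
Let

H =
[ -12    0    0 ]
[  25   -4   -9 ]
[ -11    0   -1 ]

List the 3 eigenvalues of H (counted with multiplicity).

-12, -4, -1

Set up det(tI - H) = 0.
Expanding the 3×3 determinant: p(t) = t^3 + 17t^2 + 64t + 48.
Rational-root test: t = -1 gives p(-1) = 0.
Dividing by (t + 1) leaves t^2 + 16t + 48.
The quadratic factors as (t + 12)·(t + 4).
Eigenvalues: -12, -4, -1.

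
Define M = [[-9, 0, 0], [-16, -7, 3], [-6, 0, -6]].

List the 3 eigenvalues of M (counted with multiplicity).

-9, -7, -6

The characteristic polynomial is p(μ) = det(μI - M).
Expanding along the first row, p(μ) = μ^3 + 22μ^2 + 159μ + 378.
Try μ = -6: p(-6) = 0, so -6 is a root.
Dividing by (μ + 6) leaves μ^2 + 16μ + 63.
The quadratic factors as (μ + 9)·(μ + 7).
Eigenvalues: -9, -7, -6.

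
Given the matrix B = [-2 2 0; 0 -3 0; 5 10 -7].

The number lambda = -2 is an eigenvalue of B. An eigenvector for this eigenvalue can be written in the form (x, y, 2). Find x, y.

We need (B + 2I)v = 0.
B + 2I = [[0, 2, 0], [0, -1, 0], [5, 10, -5]].
Row 1: (0)·x + (2)·y + (0)·2 = 0
Row 2: (0)·x + (-1)·y + (0)·2 = 0
Row 3: (5)·x + (10)·y + (-5)·2 = 0
Solving gives x = 2, y = 0.
Check: B·(2, 0, 2) = (-4, 0, -4) = -2·(2, 0, 2).

2, 0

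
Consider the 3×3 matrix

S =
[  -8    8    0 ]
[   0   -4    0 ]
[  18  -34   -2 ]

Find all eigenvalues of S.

The characteristic polynomial is p(λ) = det(λI - S).
Expanding the 3×3 determinant: p(λ) = λ^3 + 14λ^2 + 56λ + 64.
Since p(-2) = 0, λ = -2 is a root.
Dividing by (λ + 2) leaves λ^2 + 12λ + 32.
The quadratic factors as (λ + 8)·(λ + 4).
Eigenvalues: -8, -4, -2.

-8, -4, -2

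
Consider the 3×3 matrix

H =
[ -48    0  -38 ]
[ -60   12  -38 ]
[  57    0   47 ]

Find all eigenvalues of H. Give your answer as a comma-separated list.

-10, 9, 12

Compute the characteristic polynomial p(s) = det(sI - H).
Expanding along the first row, p(s) = s^3 - 11s^2 - 102s + 1080.
Since p(12) = 0, s = 12 is a root.
Factor out (s - 12): p(s) = (s - 12)·(s^2 + s - 90).
The quadratic factors as (s + 10)·(s - 9).
Eigenvalues: -10, 9, 12.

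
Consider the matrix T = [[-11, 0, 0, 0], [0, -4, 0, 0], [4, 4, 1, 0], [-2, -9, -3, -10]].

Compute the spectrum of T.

-11, -10, -4, 1

T is lower triangular, so its eigenvalues are the diagonal entries.
Diagonal: -11, -4, 1, -10.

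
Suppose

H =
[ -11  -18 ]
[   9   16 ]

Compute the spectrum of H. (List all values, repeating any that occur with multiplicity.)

det(H - sI) = (-11 - s)(16 - s) - (-18)·(9) = s^2 - 5s - 14.
This factors as (s + 2)·(s - 7) = 0.
Eigenvalues: -2, 7.

-2, 7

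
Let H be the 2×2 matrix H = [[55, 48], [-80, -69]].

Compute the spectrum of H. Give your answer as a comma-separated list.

-9, -5

det(H - sI) = (55 - s)(-69 - s) - (48)·(-80) = s^2 + 14s + 45.
This factors as (s + 9)·(s + 5) = 0.
Eigenvalues: -9, -5.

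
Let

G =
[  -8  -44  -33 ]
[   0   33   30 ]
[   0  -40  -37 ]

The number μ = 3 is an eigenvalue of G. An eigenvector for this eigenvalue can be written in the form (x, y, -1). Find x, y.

-1, 1

We need (G - 3I)v = 0.
G - 3I = [[-11, -44, -33], [0, 30, 30], [0, -40, -40]].
Row 1: (-11)·x + (-44)·y + (-33)·-1 = 0
Row 2: (0)·x + (30)·y + (30)·-1 = 0
Row 3: (0)·x + (-40)·y + (-40)·-1 = 0
Solving gives x = -1, y = 1.
Check: G·(-1, 1, -1) = (-3, 3, -3) = 3·(-1, 1, -1).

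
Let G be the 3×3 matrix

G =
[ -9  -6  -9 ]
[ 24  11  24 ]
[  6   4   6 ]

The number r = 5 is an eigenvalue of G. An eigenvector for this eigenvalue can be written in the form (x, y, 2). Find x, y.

-3, 4

We need (G - 5I)v = 0.
G - 5I = [[-14, -6, -9], [24, 6, 24], [6, 4, 1]].
Row 1: (-14)·x + (-6)·y + (-9)·2 = 0
Row 2: (24)·x + (6)·y + (24)·2 = 0
Row 3: (6)·x + (4)·y + (1)·2 = 0
Solving gives x = -3, y = 4.
Check: G·(-3, 4, 2) = (-15, 20, 10) = 5·(-3, 4, 2).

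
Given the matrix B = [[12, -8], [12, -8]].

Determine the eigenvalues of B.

0, 4

det(B - sI) = (12 - s)(-8 - s) - (-8)·(12) = s^2 - 4s.
This factors as s·(s - 4) = 0.
Eigenvalues: 0, 4.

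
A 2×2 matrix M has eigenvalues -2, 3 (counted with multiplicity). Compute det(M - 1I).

If M has eigenvalues -2, 3, then M - 1I has eigenvalues -3, 2.
det(M - 1I) = (-3) · (2) = -6.

-6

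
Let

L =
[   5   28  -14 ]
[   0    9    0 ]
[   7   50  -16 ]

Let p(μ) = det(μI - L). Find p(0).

p(0) = det(0·I − L) = det(−L) = (−1)^3·det(L).
det(L) = 162, so p(0) = -162.

-162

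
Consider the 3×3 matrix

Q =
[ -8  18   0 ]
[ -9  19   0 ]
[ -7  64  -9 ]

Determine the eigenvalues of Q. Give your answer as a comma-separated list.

Compute the characteristic polynomial p(s) = det(sI - Q).
Expanding along the first row, p(s) = s^3 - 2s^2 - 89s + 90.
Rational-root test: s = 1 gives p(1) = 0.
Dividing by (s - 1) leaves s^2 - s - 90.
The quadratic factors as (s + 9)·(s - 10).
Eigenvalues: -9, 1, 10.

-9, 1, 10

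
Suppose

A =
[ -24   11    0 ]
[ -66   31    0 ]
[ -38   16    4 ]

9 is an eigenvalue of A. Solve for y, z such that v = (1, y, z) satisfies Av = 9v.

3, 2

We need (A - 9I)v = 0.
A - 9I = [[-33, 11, 0], [-66, 22, 0], [-38, 16, -5]].
Row 1: (-33)·1 + (11)·y + (0)·z = 0
Row 2: (-66)·1 + (22)·y + (0)·z = 0
Row 3: (-38)·1 + (16)·y + (-5)·z = 0
Solving gives y = 3, z = 2.
Check: A·(1, 3, 2) = (9, 27, 18) = 9·(1, 3, 2).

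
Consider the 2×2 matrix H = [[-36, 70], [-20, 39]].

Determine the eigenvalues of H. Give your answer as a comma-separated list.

-1, 4

det(H - tI) = (-36 - t)(39 - t) - (70)·(-20) = t^2 - 3t - 4.
This factors as (t + 1)·(t - 4) = 0.
Eigenvalues: -1, 4.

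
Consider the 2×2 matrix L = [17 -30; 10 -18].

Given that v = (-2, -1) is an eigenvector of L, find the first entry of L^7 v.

First find the eigenvalue: Lv = (-4, -2) = 2·(-2, -1), so λ = 2.
Then L^7 v = λ^7·v = 2^7·(-2, -1) = 128·(-2, -1) = (-256, -128).

-256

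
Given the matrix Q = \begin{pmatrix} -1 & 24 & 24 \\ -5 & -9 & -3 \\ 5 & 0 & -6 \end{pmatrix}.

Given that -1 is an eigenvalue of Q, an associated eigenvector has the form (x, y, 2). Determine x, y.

We need (Q + 1I)v = 0.
Q + 1I = [[0, 24, 24], [-5, -8, -3], [5, 0, -5]].
Row 1: (0)·x + (24)·y + (24)·2 = 0
Row 2: (-5)·x + (-8)·y + (-3)·2 = 0
Row 3: (5)·x + (0)·y + (-5)·2 = 0
Solving gives x = 2, y = -2.
Check: Q·(2, -2, 2) = (-2, 2, -2) = -1·(2, -2, 2).

2, -2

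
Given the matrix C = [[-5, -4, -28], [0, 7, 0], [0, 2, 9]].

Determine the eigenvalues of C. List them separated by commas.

The characteristic polynomial is p(λ) = det(λI - C).
Expanding along the first row, p(λ) = λ^3 - 11λ^2 - 17λ + 315.
Try λ = -5: p(-5) = 0, so -5 is a root.
Factor out (λ + 5): p(λ) = (λ + 5)·(λ^2 - 16λ + 63).
The quadratic factors as (λ - 7)·(λ - 9).
Eigenvalues: -5, 7, 9.

-5, 7, 9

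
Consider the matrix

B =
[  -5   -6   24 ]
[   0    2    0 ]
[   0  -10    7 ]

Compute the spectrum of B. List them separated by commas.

-5, 2, 7

Compute the characteristic polynomial p(lambda) = det(lambda·I - B).
Cofactor expansion gives p(lambda) = lambda^3 - 4·lambda^2 - 31·lambda + 70.
Try lambda = 2: p(2) = 0, so 2 is a root.
Dividing by (lambda - 2) leaves lambda^2 - 2·lambda - 35.
The quadratic factors as (lambda + 5)·(lambda - 7).
Eigenvalues: -5, 2, 7.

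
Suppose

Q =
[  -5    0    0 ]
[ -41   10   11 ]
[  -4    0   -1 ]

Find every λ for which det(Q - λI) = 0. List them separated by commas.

-5, -1, 10

The characteristic polynomial is p(s) = det(sI - Q).
Expanding the 3×3 determinant: p(s) = s^3 - 4s^2 - 55s - 50.
Since p(-1) = 0, s = -1 is a root.
Factor out (s + 1): p(s) = (s + 1)·(s^2 - 5s - 50).
The quadratic factors as (s + 5)·(s - 10).
Eigenvalues: -5, -1, 10.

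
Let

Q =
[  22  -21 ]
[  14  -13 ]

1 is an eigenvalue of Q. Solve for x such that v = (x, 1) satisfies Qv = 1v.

We need (Q - 1I)v = 0.
Q - 1I = [[21, -21], [14, -14]].
Row 1: (21)·x + (-21)·1 = 0
Row 2: (14)·x + (-14)·1 = 0
Solving gives x = 1.
Check: Q·(1, 1) = (1, 1) = 1·(1, 1).

1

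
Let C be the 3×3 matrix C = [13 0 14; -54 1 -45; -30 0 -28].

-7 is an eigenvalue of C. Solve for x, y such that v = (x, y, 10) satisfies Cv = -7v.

We need (C + 7I)v = 0.
C + 7I = [[20, 0, 14], [-54, 8, -45], [-30, 0, -21]].
Row 1: (20)·x + (0)·y + (14)·10 = 0
Row 2: (-54)·x + (8)·y + (-45)·10 = 0
Row 3: (-30)·x + (0)·y + (-21)·10 = 0
Solving gives x = -7, y = 9.
Check: C·(-7, 9, 10) = (49, -63, -70) = -7·(-7, 9, 10).

-7, 9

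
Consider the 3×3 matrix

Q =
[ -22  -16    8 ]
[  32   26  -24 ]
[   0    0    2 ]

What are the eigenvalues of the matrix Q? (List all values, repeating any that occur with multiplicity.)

Set up det(lambda·I - Q) = 0.
Cofactor expansion gives p(lambda) = lambda^3 - 6·lambda^2 - 52·lambda + 120.
Rational-root test: lambda = 2 gives p(2) = 0.
Factor out (lambda - 2): p(lambda) = (lambda - 2)·(lambda^2 - 4·lambda - 60).
The quadratic factors as (lambda + 6)·(lambda - 10).
Eigenvalues: -6, 2, 10.

-6, 2, 10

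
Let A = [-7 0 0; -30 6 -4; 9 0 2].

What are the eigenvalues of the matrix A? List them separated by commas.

Set up det(rI - A) = 0.
Cofactor expansion gives p(r) = r^3 - r^2 - 44r + 84.
Try r = 6: p(6) = 0, so 6 is a root.
Dividing by (r - 6) leaves r^2 + 5r - 14.
The quadratic factors as (r + 7)·(r - 2).
Eigenvalues: -7, 2, 6.

-7, 2, 6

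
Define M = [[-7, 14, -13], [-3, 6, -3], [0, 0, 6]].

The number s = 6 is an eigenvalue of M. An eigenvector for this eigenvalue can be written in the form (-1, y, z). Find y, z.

0, 1

We need (M - 6I)v = 0.
M - 6I = [[-13, 14, -13], [-3, 0, -3], [0, 0, 0]].
Row 1: (-13)·-1 + (14)·y + (-13)·z = 0
Row 2: (-3)·-1 + (0)·y + (-3)·z = 0
Row 3: (0)·-1 + (0)·y + (0)·z = 0
Solving gives y = 0, z = 1.
Check: M·(-1, 0, 1) = (-6, 0, 6) = 6·(-1, 0, 1).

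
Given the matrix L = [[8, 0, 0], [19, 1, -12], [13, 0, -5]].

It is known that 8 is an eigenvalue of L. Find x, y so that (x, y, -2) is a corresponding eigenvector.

-2, -2

We need (L - 8I)v = 0.
L - 8I = [[0, 0, 0], [19, -7, -12], [13, 0, -13]].
Row 1: (0)·x + (0)·y + (0)·-2 = 0
Row 2: (19)·x + (-7)·y + (-12)·-2 = 0
Row 3: (13)·x + (0)·y + (-13)·-2 = 0
Solving gives x = -2, y = -2.
Check: L·(-2, -2, -2) = (-16, -16, -16) = 8·(-2, -2, -2).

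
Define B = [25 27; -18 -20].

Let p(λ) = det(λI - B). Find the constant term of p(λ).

p(λ) = λ^2 - 5λ - 14.
The constant term is -14.

-14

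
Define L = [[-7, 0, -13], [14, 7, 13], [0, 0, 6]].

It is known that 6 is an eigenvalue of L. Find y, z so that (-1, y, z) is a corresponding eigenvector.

We need (L - 6I)v = 0.
L - 6I = [[-13, 0, -13], [14, 1, 13], [0, 0, 0]].
Row 1: (-13)·-1 + (0)·y + (-13)·z = 0
Row 2: (14)·-1 + (1)·y + (13)·z = 0
Row 3: (0)·-1 + (0)·y + (0)·z = 0
Solving gives y = 1, z = 1.
Check: L·(-1, 1, 1) = (-6, 6, 6) = 6·(-1, 1, 1).

1, 1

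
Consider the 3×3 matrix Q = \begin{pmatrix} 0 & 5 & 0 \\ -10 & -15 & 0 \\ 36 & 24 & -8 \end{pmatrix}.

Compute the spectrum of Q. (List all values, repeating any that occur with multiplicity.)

-10, -8, -5

The characteristic polynomial is p(t) = det(tI - Q).
Expanding the 3×3 determinant: p(t) = t^3 + 23t^2 + 170t + 400.
Try t = -10: p(-10) = 0, so -10 is a root.
Dividing by (t + 10) leaves t^2 + 13t + 40.
The quadratic factors as (t + 8)·(t + 5).
Eigenvalues: -10, -8, -5.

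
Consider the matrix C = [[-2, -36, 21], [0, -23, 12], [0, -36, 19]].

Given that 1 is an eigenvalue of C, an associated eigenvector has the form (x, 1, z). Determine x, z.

We need (C - 1I)v = 0.
C - 1I = [[-3, -36, 21], [0, -24, 12], [0, -36, 18]].
Row 1: (-3)·x + (-36)·1 + (21)·z = 0
Row 2: (0)·x + (-24)·1 + (12)·z = 0
Row 3: (0)·x + (-36)·1 + (18)·z = 0
Solving gives x = 2, z = 2.
Check: C·(2, 1, 2) = (2, 1, 2) = 1·(2, 1, 2).

2, 2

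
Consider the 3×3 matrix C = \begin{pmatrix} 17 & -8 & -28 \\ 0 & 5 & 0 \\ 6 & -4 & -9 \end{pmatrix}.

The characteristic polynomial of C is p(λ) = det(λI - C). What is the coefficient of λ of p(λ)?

55

p(λ) = λ^3 - 13λ^2 + 55λ - 75.
The coefficient of λ is 55.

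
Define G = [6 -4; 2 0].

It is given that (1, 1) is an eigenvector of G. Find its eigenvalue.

Compute Gv: G·(1, 1) = (2, 2).
Since Gv = λv, compare component 1: 2 = λ·1, so λ = 2.

2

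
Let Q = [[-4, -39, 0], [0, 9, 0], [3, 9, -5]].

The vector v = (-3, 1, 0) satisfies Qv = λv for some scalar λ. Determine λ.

9

Compute Qv: Q·(-3, 1, 0) = (-27, 9, 0).
Since Qv = λv, compare component 1: -27 = λ·-3, so λ = 9.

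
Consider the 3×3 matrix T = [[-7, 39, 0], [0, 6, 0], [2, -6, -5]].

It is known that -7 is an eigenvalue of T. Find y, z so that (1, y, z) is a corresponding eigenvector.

We need (T + 7I)v = 0.
T + 7I = [[0, 39, 0], [0, 13, 0], [2, -6, 2]].
Row 1: (0)·1 + (39)·y + (0)·z = 0
Row 2: (0)·1 + (13)·y + (0)·z = 0
Row 3: (2)·1 + (-6)·y + (2)·z = 0
Solving gives y = 0, z = -1.
Check: T·(1, 0, -1) = (-7, 0, 7) = -7·(1, 0, -1).

0, -1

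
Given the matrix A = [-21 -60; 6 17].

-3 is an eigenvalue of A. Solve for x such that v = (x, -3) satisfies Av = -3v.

10

We need (A + 3I)v = 0.
A + 3I = [[-18, -60], [6, 20]].
Row 1: (-18)·x + (-60)·-3 = 0
Row 2: (6)·x + (20)·-3 = 0
Solving gives x = 10.
Check: A·(10, -3) = (-30, 9) = -3·(10, -3).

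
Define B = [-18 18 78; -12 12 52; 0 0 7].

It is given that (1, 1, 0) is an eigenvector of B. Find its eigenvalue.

Compute Bv: B·(1, 1, 0) = (0, 0, 0).
Since Bv = λv, compare component 1: 0 = λ·1, so λ = 0.

0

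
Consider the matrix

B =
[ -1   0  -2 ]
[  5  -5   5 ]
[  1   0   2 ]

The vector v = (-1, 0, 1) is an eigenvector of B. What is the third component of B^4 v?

1

First find the eigenvalue: Bv = (-1, 0, 1) = 1·(-1, 0, 1), so λ = 1.
Then B^4 v = λ^4·v = 1^4·(-1, 0, 1) = 1·(-1, 0, 1) = (-1, 0, 1).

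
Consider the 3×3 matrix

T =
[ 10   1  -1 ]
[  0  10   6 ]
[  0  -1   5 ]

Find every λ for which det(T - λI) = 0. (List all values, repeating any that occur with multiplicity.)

The characteristic polynomial is p(r) = det(rI - T).
Expanding along the first row, p(r) = r^3 - 25r^2 + 206r - 560.
Rational-root test: r = 7 gives p(7) = 0.
Dividing by (r - 7) leaves r^2 - 18r + 80.
The quadratic factors as (r - 8)·(r - 10).
Eigenvalues: 7, 8, 10.

7, 8, 10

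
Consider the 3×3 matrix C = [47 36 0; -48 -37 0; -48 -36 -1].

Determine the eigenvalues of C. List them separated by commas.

-1, -1, 11

Set up det(rI - C) = 0.
Expanding the 3×3 determinant: p(r) = r^3 - 9r^2 - 21r - 11.
Since p(-1) = 0, r = -1 is a root.
Factor out (r + 1): p(r) = (r + 1)·(r^2 - 10r - 11).
The quadratic factors as (r + 1)·(r - 11).
Eigenvalues: -1, -1, 11.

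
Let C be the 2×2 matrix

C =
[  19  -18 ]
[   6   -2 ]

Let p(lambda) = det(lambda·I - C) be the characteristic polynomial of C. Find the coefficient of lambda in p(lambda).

-17

The coefficient of lambda of det(lambda·I - C) is −trace(C).
trace(C) = (19) + (-2) = 17, so the coefficient is -17.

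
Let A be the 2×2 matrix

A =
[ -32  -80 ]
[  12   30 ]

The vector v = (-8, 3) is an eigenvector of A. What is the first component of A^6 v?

-512

First find the eigenvalue: Av = (16, -6) = -2·(-8, 3), so λ = -2.
Then A^6 v = λ^6·v = (-2)^6·(-8, 3) = 64·(-8, 3) = (-512, 192).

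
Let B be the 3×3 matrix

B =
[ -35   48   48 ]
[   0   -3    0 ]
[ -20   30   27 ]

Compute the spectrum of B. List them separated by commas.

-5, -3, -3

The characteristic polynomial is p(lambda) = det(lambda·I - B).
Expanding along the first row, p(lambda) = lambda^3 + 11·lambda^2 + 39·lambda + 45.
Rational-root test: lambda = -3 gives p(-3) = 0.
Dividing by (lambda + 3) leaves lambda^2 + 8·lambda + 15.
The quadratic factors as (lambda + 5)·(lambda + 3).
Eigenvalues: -5, -3, -3.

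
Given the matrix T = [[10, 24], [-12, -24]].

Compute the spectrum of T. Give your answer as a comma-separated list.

-8, -6

det(T - lambda·I) = (10 - lambda)(-24 - lambda) - (24)·(-12) = lambda^2 + 14·lambda + 48.
This factors as (lambda + 8)·(lambda + 6) = 0.
Eigenvalues: -8, -6.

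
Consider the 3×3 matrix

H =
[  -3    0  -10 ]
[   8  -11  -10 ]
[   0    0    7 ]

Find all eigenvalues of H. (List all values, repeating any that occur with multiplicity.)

-11, -3, 7

The characteristic polynomial is p(lambda) = det(lambda·I - H).
Expanding the 3×3 determinant: p(lambda) = lambda^3 + 7·lambda^2 - 65·lambda - 231.
Try lambda = -3: p(-3) = 0, so -3 is a root.
Dividing by (lambda + 3) leaves lambda^2 + 4·lambda - 77.
The quadratic factors as (lambda + 11)·(lambda - 7).
Eigenvalues: -11, -3, 7.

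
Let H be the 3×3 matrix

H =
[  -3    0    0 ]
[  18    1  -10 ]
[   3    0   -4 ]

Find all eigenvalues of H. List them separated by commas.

-4, -3, 1

Set up det(lambda·I - H) = 0.
Expanding the 3×3 determinant: p(lambda) = lambda^3 + 6·lambda^2 + 5·lambda - 12.
Try lambda = 1: p(1) = 0, so 1 is a root.
Factor out (lambda - 1): p(lambda) = (lambda - 1)·(lambda^2 + 7·lambda + 12).
The quadratic factors as (lambda + 4)·(lambda + 3).
Eigenvalues: -4, -3, 1.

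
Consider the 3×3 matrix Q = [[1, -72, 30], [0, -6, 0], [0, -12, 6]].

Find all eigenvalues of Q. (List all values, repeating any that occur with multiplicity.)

-6, 1, 6

The characteristic polynomial is p(μ) = det(μI - Q).
Cofactor expansion gives p(μ) = μ^3 - μ^2 - 36μ + 36.
Rational-root test: μ = -6 gives p(-6) = 0.
Factor out (μ + 6): p(μ) = (μ + 6)·(μ^2 - 7μ + 6).
The quadratic factors as (μ - 1)·(μ - 6).
Eigenvalues: -6, 1, 6.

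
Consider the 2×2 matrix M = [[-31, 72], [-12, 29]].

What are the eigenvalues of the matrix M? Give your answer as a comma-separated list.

det(M - sI) = (-31 - s)(29 - s) - (72)·(-12) = s^2 + 2s - 35.
This factors as (s + 7)·(s - 5) = 0.
Eigenvalues: -7, 5.

-7, 5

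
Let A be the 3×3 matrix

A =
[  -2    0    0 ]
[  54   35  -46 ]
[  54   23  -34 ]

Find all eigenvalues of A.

-11, -2, 12

The characteristic polynomial is p(λ) = det(λI - A).
Cofactor expansion gives p(λ) = λ^3 + λ^2 - 134λ - 264.
Since p(-11) = 0, λ = -11 is a root.
Dividing by (λ + 11) leaves λ^2 - 10λ - 24.
The quadratic factors as (λ + 2)·(λ - 12).
Eigenvalues: -11, -2, 12.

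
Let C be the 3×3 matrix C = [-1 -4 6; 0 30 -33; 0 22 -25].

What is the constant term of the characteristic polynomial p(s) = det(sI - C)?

-24

p(0) = det(0·I − C) = det(−C) = (−1)^3·det(C).
det(C) = 24, so p(0) = -24.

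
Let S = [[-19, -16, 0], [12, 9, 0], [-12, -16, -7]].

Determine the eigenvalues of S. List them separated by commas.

Set up det(sI - S) = 0.
Cofactor expansion gives p(s) = s^3 + 17s^2 + 91s + 147.
Try s = -3: p(-3) = 0, so -3 is a root.
Dividing by (s + 3) leaves s^2 + 14s + 49.
The quadratic factor is (s + 7)^2.
Eigenvalues: -7, -7, -3.

-7, -7, -3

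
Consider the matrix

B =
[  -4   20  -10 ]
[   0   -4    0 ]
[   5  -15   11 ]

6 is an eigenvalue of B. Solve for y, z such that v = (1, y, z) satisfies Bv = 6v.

We need (B - 6I)v = 0.
B - 6I = [[-10, 20, -10], [0, -10, 0], [5, -15, 5]].
Row 1: (-10)·1 + (20)·y + (-10)·z = 0
Row 2: (0)·1 + (-10)·y + (0)·z = 0
Row 3: (5)·1 + (-15)·y + (5)·z = 0
Solving gives y = 0, z = -1.
Check: B·(1, 0, -1) = (6, 0, -6) = 6·(1, 0, -1).

0, -1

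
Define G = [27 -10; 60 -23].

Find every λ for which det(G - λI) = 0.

det(G - λI) = (27 - λ)(-23 - λ) - (-10)·(60) = λ^2 - 4λ - 21.
This factors as (λ + 3)·(λ - 7) = 0.
Eigenvalues: -3, 7.

-3, 7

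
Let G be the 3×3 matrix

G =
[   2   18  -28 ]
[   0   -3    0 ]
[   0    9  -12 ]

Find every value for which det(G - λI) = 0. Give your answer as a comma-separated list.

The characteristic polynomial is p(λ) = det(λI - G).
Expanding the 3×3 determinant: p(λ) = λ^3 + 13λ^2 + 6λ - 72.
Rational-root test: λ = -3 gives p(-3) = 0.
Dividing by (λ + 3) leaves λ^2 + 10λ - 24.
The quadratic factors as (λ + 12)·(λ - 2).
Eigenvalues: -12, -3, 2.

-12, -3, 2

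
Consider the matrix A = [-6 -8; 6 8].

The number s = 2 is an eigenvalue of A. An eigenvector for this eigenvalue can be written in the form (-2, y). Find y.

We need (A - 2I)v = 0.
A - 2I = [[-8, -8], [6, 6]].
Row 1: (-8)·-2 + (-8)·y = 0
Row 2: (6)·-2 + (6)·y = 0
Solving gives y = 2.
Check: A·(-2, 2) = (-4, 4) = 2·(-2, 2).

2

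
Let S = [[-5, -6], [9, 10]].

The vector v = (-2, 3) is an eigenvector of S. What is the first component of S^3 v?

First find the eigenvalue: Sv = (-8, 12) = 4·(-2, 3), so λ = 4.
Then S^3 v = λ^3·v = 4^3·(-2, 3) = 64·(-2, 3) = (-128, 192).

-128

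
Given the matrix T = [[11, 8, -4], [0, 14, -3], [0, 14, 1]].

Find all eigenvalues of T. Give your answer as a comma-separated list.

Compute the characteristic polynomial p(lambda) = det(lambda·I - T).
Expanding along the first row, p(lambda) = lambda^3 - 26·lambda^2 + 221·lambda - 616.
Since p(8) = 0, lambda = 8 is a root.
Factor out (lambda - 8): p(lambda) = (lambda - 8)·(lambda^2 - 18·lambda + 77).
The quadratic factors as (lambda - 7)·(lambda - 11).
Eigenvalues: 7, 8, 11.

7, 8, 11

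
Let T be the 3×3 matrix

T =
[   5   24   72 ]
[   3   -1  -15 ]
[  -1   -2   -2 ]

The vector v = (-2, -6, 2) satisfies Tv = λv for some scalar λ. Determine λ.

Compute Tv: T·(-2, -6, 2) = (-10, -30, 10).
Since Tv = λv, compare component 1: -10 = λ·-2, so λ = 5.

5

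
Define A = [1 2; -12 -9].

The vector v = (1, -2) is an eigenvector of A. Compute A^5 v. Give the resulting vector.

First find the eigenvalue: Av = (-3, 6) = -3·(1, -2), so λ = -3.
Then A^5 v = λ^5·v = (-3)^5·(1, -2) = -243·(1, -2) = (-243, 486).

(-243, 486)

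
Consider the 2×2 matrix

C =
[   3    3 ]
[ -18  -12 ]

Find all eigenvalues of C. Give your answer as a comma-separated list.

-6, -3

det(C - rI) = (3 - r)(-12 - r) - (3)·(-18) = r^2 + 9r + 18.
This factors as (r + 6)·(r + 3) = 0.
Eigenvalues: -6, -3.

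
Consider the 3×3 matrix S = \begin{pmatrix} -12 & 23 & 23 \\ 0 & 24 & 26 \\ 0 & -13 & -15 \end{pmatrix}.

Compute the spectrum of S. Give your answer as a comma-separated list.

-12, -2, 11

Set up det(rI - S) = 0.
Cofactor expansion gives p(r) = r^3 + 3r^2 - 130r - 264.
Since p(-2) = 0, r = -2 is a root.
Dividing by (r + 2) leaves r^2 + r - 132.
The quadratic factors as (r + 12)·(r - 11).
Eigenvalues: -12, -2, 11.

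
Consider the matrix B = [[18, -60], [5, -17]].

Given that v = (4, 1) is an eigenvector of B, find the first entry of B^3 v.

108

First find the eigenvalue: Bv = (12, 3) = 3·(4, 1), so λ = 3.
Then B^3 v = λ^3·v = 3^3·(4, 1) = 27·(4, 1) = (108, 27).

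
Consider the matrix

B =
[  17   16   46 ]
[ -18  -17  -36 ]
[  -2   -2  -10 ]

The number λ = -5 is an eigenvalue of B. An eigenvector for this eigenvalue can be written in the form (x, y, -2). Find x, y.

We need (B + 5I)v = 0.
B + 5I = [[22, 16, 46], [-18, -12, -36], [-2, -2, -5]].
Row 1: (22)·x + (16)·y + (46)·-2 = 0
Row 2: (-18)·x + (-12)·y + (-36)·-2 = 0
Row 3: (-2)·x + (-2)·y + (-5)·-2 = 0
Solving gives x = 2, y = 3.
Check: B·(2, 3, -2) = (-10, -15, 10) = -5·(2, 3, -2).

2, 3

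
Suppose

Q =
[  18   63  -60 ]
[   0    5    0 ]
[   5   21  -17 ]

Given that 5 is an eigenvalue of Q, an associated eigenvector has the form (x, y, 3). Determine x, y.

9, 1

We need (Q - 5I)v = 0.
Q - 5I = [[13, 63, -60], [0, 0, 0], [5, 21, -22]].
Row 1: (13)·x + (63)·y + (-60)·3 = 0
Row 2: (0)·x + (0)·y + (0)·3 = 0
Row 3: (5)·x + (21)·y + (-22)·3 = 0
Solving gives x = 9, y = 1.
Check: Q·(9, 1, 3) = (45, 5, 15) = 5·(9, 1, 3).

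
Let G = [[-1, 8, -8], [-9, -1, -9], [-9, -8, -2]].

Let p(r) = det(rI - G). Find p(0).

p(0) = det(0·I − G) = det(−G) = (−1)^3·det(G).
det(G) = 70, so p(0) = -70.

-70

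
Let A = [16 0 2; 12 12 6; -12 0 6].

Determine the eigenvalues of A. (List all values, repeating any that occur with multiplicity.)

The characteristic polynomial is p(μ) = det(μI - A).
Cofactor expansion gives p(μ) = μ^3 - 34μ^2 + 384μ - 1440.
Rational-root test: μ = 12 gives p(12) = 0.
Dividing by (μ - 12) leaves μ^2 - 22μ + 120.
The quadratic factors as (μ - 10)·(μ - 12).
Eigenvalues: 10, 12, 12.

10, 12, 12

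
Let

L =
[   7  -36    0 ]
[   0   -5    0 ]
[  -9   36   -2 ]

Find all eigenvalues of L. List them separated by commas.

Set up det(μI - L) = 0.
Expanding the 3×3 determinant: p(μ) = μ^3 - 39μ - 70.
Try μ = -2: p(-2) = 0, so -2 is a root.
Factor out (μ + 2): p(μ) = (μ + 2)·(μ^2 - 2μ - 35).
The quadratic factors as (μ + 5)·(μ - 7).
Eigenvalues: -5, -2, 7.

-5, -2, 7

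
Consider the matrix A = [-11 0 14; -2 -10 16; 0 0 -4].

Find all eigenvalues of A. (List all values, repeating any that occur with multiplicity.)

The characteristic polynomial is p(lambda) = det(lambda·I - A).
Expanding along the first row, p(lambda) = lambda^3 + 25·lambda^2 + 194·lambda + 440.
Rational-root test: lambda = -10 gives p(-10) = 0.
Dividing by (lambda + 10) leaves lambda^2 + 15·lambda + 44.
The quadratic factors as (lambda + 11)·(lambda + 4).
Eigenvalues: -11, -10, -4.

-11, -10, -4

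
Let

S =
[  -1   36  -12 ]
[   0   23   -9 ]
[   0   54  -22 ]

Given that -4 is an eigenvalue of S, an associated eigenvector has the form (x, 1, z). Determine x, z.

We need (S + 4I)v = 0.
S + 4I = [[3, 36, -12], [0, 27, -9], [0, 54, -18]].
Row 1: (3)·x + (36)·1 + (-12)·z = 0
Row 2: (0)·x + (27)·1 + (-9)·z = 0
Row 3: (0)·x + (54)·1 + (-18)·z = 0
Solving gives x = 0, z = 3.
Check: S·(0, 1, 3) = (0, -4, -12) = -4·(0, 1, 3).

0, 3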